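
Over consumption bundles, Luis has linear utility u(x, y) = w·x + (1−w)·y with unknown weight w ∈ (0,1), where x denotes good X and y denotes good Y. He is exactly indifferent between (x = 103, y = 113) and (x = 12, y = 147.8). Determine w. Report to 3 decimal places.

w = 0.277

Indifference: w·103 + (1−w)·113 = w·12 + (1−w)·147.8.
Rearranging, 91·w − 34.8·(1−w) = 0.
So w/(1−w) = 34.8/91 = 0.3824, giving w = 34.8/(91+34.8) = 0.277.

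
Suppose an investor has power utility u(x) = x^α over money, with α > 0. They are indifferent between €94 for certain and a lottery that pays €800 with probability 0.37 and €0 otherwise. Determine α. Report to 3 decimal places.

α ≈ 0.464

EU(lottery) = 0.37·800^α + 0.63·0 = 0.37·800^α.
Indifference: 94^α = 0.37·800^α, so (94/800)^α = 0.37.
Take logs: α = ln 0.37 / ln(94/800) ≈ 0.46432.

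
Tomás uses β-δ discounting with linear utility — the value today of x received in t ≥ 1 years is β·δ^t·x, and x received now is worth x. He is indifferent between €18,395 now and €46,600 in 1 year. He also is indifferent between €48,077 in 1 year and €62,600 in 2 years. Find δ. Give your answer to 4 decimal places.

Both payoffs in the second observation are in the future, so β drops out: δ^1·48077 = δ^2·62600 ⇒ δ = 48077/62600 = 0.76800.

δ ≈ 0.7680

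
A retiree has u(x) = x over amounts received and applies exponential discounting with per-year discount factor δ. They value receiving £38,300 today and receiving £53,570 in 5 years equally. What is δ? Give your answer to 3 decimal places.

Indifference means u(38300) = δ^5 · u(53570), so δ^5 = u(38300)/u(53570).
With u(x) = x: δ^5 = 38300/53570 = 0.71495.
Taking the 5th root: δ = 0.71495^(1/5) ≈ 0.935.

δ ≈ 0.935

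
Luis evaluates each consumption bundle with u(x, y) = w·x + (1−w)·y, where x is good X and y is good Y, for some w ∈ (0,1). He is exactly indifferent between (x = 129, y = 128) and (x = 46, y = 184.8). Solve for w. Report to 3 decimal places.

w = 0.406

Equating utilities: w·129 + (1−w)·128 = w·46 + (1−w)·184.8.
Rearranging, 83·w − 56.8·(1−w) = 0.
Hence w = 56.8/(83+56.8) = 56.8/139.8 = 0.406.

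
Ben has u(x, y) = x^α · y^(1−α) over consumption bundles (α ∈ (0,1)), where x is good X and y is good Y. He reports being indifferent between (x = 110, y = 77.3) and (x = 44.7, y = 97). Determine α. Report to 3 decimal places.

The Cobb–Douglas utilities coincide, so 110^α·77.3^(1−α) = 44.7^α·97^(1−α).
(110/44.7)^α = (97/77.3)^(1−α); take logs: α·ln(110/44.7) = (1−α)·ln(97/77.3), i.e. α·0.900507 = (1−α)·0.227017.
Thus α·(1.127524) = 0.227017, so α = 0.227017/1.127524 ≈ 0.201.

α ≈ 0.201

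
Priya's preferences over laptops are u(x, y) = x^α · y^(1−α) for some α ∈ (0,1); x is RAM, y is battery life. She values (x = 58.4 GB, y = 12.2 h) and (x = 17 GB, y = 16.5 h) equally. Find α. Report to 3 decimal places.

The Cobb–Douglas utilities coincide, so 58.4^α·12.2^(1−α) = 17^α·16.5^(1−α).
Taking logs: α·ln 58.4 + (1−α)·ln 12.2 = α·ln 17 + (1−α)·ln 16.5, i.e. α·1.234103 = (1−α)·0.301924.
Thus α·(1.536027) = 0.301924, so α = 0.301924/1.536027 ≈ 0.197.

α ≈ 0.197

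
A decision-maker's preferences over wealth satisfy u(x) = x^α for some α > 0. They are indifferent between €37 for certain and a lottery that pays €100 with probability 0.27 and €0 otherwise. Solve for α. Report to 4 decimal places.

Since u(0) = 0, the lottery's EU is 0.27·100^α.
Indifference: 37^α = 0.27·100^α, so (37/100)^α = 0.27.
Taking logs: α·ln(37/100) = ln(0.27), so α = -1.3093333 / -0.9942523 ≈ 1.3169.

α ≈ 1.3169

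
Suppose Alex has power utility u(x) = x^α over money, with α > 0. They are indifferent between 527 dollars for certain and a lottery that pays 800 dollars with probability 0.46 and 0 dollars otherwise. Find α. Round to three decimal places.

EU(lottery) = 0.46·800^α + 0.54·0 = 0.46·800^α.
Indifference: 527^α = 0.46·800^α, so (527/800)^α = 0.46.
Taking logs: α·ln(527/800) = ln(0.46), so α = -0.776529 / -0.417411 ≈ 1.860.

α ≈ 1.860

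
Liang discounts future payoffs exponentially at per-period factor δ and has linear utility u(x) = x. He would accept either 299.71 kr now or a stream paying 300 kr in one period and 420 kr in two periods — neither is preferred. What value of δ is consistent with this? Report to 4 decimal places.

Equating present values: 299.71 = 300δ + 420δ².
So 420δ² + 300δ − 299.71 = 0.
By the quadratic formula (taking the positive root), δ = (−300 + √593512.80) / 840 ≈ 0.5600.

δ ≈ 0.5600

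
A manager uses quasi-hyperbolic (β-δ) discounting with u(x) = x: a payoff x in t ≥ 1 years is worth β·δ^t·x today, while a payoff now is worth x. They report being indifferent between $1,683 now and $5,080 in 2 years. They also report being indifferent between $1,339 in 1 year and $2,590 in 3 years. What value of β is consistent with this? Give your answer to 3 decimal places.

From the later pair, β·δ^1·1339 = β·δ^3·2590; dividing through, δ^2 = 1339/2590 = 0.51699, so δ = 0.71902.
The first indifference: 1683 = β·δ^2·5080, so β = 1683/(δ^2·5080) = 1683/(0.51699·5080) ≈ 0.641.

β ≈ 0.641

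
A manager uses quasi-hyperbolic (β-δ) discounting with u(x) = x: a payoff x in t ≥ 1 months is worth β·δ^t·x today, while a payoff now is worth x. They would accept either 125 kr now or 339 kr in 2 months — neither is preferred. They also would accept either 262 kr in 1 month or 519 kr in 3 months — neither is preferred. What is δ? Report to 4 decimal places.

δ ≈ 0.7105

From the later pair, β·δ^1·262 = β·δ^3·519; dividing through, δ^2 = 262/519 = 0.50482, so δ = 0.71050.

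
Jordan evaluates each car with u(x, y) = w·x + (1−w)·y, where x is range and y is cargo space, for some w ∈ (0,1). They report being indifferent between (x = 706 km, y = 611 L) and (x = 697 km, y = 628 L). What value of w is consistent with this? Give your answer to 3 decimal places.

w = 0.654

u(706,611) = u(697,628) means w·706 + (1−w)·611 = w·697 + (1−w)·628.
Collecting terms: w·9 = (1−w)·17.
So w/(1−w) = 17/9 = 1.8889, giving w = 17/(9+17) = 0.654.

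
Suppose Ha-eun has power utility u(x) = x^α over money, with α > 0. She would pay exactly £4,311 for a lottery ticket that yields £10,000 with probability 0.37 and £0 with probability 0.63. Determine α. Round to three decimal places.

α ≈ 1.182

Since u(0) = 0, the lottery's EU is 0.37·10000^α.
Equating: 4311^α = 0.37·10000^α, i.e. 0.4311^α = 0.37.
α = ln(0.37) / ln(4311/10000) = -0.994252/-0.841415 ≈ 1.182.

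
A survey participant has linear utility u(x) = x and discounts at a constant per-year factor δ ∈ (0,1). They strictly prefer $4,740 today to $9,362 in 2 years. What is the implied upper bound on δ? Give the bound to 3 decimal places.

Under u(x) = x this choice says 4740 > δ^2·9362.
Dividing by 9362: δ^2 < 0.50630. Both sides are positive, so the square root keeps the direction.
δ < (4740/9362)^(1/2) ≈ 0.712.

δ < 0.712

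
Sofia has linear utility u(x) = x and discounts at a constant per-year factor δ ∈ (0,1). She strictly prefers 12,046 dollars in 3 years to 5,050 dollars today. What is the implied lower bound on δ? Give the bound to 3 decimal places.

Under u(x) = x this choice says 5050 < δ^3·12046.
So δ^3 > 5050/12046 = 0.41923; taking the cube root of both positive sides preserves the inequality.
δ > 0.41923^(1/3) = 0.748.

δ > 0.748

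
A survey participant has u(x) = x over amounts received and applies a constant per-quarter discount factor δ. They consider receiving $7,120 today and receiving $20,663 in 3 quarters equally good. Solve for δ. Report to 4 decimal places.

δ ≈ 0.7011

The payoff in 3 quarters is discounted by δ^3, so u(7120) = δ^3·u(20663) and δ^3 = u(7120)/u(20663).
With u(x) = x: δ^3 = 7120/20663 = 0.34458.
Hence δ = (0.34458)^(1/3) = 0.701071.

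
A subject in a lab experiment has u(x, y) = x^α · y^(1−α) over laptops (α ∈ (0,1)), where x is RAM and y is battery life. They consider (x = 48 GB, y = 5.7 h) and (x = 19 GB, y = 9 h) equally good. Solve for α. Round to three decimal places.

α ≈ 0.330

Set the two utilities equal: 48^α·5.7^(1−α) = 19^α·9^(1−α).
(48/19)^α = (9/5.7)^(1−α); take logs: α·ln(48/19) = (1−α)·ln(9/5.7), i.e. α·0.926762 = (1−α)·0.456758.
With A = 0.926762 and B = 0.456758: α·A = (1−α)·B, so α = B/(A+B) = 0.456758/1.383520 ≈ 0.330.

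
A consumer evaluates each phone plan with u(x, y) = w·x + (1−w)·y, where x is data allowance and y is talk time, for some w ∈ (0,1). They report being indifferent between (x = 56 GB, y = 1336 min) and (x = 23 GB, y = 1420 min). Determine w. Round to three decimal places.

w = 0.718

Equating utilities: w·56 + (1−w)·1336 = w·23 + (1−w)·1420.
Collecting terms: w·33 = (1−w)·84.
Hence w = 84/(33+84) = 84/117 = 0.718.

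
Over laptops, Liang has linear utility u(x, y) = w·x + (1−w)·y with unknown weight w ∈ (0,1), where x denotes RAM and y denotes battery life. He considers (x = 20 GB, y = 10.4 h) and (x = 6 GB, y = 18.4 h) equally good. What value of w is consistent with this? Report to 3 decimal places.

w = 0.364

u(20,10.4) = u(6,18.4) means w·20 + (1−w)·10.4 = w·6 + (1−w)·18.4.
w·(20−6) = (1−w)·(18.4−10.4), i.e. w·14 = (1−w)·8.
So w/(1−w) = 8/14 = 0.5714, giving w = 8/(14+8) = 0.364.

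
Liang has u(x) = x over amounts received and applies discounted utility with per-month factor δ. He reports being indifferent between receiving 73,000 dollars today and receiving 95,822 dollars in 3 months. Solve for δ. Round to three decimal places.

Equating discounted utilities: u(73000) = δ^3·u(95822) ⇒ δ^3 = u(73000)/u(95822).
With u(x) = x: δ^3 = 73000/95822 = 0.76183.
Hence δ = (0.76183)^(1/3) = 0.91331.

δ ≈ 0.913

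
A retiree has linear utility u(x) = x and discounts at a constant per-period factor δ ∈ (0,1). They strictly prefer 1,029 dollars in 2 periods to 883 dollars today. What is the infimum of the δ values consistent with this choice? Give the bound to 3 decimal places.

δ > 0.926

Under u(x) = x this choice says 883 < δ^2·1029.
So δ^2 > 883/1029 = 0.85811; taking the square root of both positive sides preserves the inequality.
δ > (883/1029)^(1/2) ≈ 0.926.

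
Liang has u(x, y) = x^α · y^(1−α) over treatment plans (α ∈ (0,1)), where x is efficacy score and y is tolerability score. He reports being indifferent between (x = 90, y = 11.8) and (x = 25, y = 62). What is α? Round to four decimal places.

Set the two utilities equal: 90^α·11.8^(1−α) = 25^α·62^(1−α).
(90/25)^α = (62/11.8)^(1−α); take logs: α·ln(90/25) = (1−α)·ln(62/11.8), i.e. α·1.2809338 = (1−α)·1.6590349.
So α/(1−α) = (1.6590349)/(1.2809338) = 1.2951761, and α = 1.2951761/2.2951761 ≈ 0.5643.

α ≈ 0.5643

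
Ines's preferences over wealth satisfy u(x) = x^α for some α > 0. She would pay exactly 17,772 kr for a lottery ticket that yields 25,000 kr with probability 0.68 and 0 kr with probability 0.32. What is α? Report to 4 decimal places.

α ≈ 1.1301

EU(lottery) = 0.68·25000^α + 0.32·0 = 0.68·25000^α.
Setting u(17772) equal to that: 17772^α = 0.68·25000^α ⇒ (17772/25000)^α = 0.68.
Take logs: α = ln 0.68 / ln(17772/25000) ≈ 1.130141.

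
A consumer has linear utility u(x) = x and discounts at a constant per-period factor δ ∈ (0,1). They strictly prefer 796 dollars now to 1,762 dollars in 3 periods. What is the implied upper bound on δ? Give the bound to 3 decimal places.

δ < 0.767

Comparing present values: 796 > δ^3·1762.
Hence δ^3 < 796/1762 = 0.45176, and x ↦ x^(1/3) is increasing on (0,∞).
δ < 0.45176^(1/3) = 0.767.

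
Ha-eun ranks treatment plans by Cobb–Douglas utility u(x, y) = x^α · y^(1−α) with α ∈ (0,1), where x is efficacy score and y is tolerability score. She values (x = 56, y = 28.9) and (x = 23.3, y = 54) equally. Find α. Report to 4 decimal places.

α ≈ 0.4162

Indifference: 56^α · 28.9^(1−α) = 23.3^α · 54^(1−α).
Taking logs: α·ln 56 + (1−α)·ln 28.9 = α·ln 23.3 + (1−α)·ln 54, i.e. α·0.8768983 = (1−α)·0.6251425.
With A = 0.8768983 and B = 0.6251425: α·A = (1−α)·B, so α = B/(A+B) = 0.6251425/1.5020408 ≈ 0.4162.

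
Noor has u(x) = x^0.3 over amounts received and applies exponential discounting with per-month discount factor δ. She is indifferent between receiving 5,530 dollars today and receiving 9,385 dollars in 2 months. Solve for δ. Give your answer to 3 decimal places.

δ ≈ 0.924

Equating discounted utilities: u(5530) = δ^2·u(9385) ⇒ δ^2 = u(5530)/u(9385).
With u(x) = x^0.3: δ^2 = 5530^0.3/9385^0.3 = (5530/9385)^0.3 = 0.85327.
Taking the square root: δ = 0.85327^(1/2) ≈ 0.924.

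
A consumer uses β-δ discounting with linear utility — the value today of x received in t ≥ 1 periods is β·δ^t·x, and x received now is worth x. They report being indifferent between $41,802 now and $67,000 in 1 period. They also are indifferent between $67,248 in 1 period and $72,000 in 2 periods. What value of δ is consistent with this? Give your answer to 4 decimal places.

Both payoffs in the second observation are in the future, so β drops out: δ^1·67248 = δ^2·72000 ⇒ δ = 67248/72000 = 0.93400.

δ ≈ 0.9340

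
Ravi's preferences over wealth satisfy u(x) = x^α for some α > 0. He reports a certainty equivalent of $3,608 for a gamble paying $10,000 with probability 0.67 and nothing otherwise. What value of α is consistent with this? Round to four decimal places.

Since u(0) = 0, the lottery's EU is 0.67·10000^α.
Equating: 3608^α = 0.67·10000^α, i.e. 0.3608^α = 0.67.
α = ln(0.67) / ln(3608/10000) = -0.4004776/-1.0194315 ≈ 0.3928.

α ≈ 0.3928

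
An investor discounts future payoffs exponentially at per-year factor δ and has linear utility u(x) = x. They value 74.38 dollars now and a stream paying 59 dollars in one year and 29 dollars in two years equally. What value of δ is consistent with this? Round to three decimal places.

The stream is worth 59δ + 29δ² today, so 59δ + 29δ² = 74.38.
So 29δ² + 59δ − 74.38 = 0.
The positive root is δ = [−59 + √(59² + 4·29·74.38)] / (2·29) = (−59 + 110.041)/58 ≈ 0.880.

δ ≈ 0.880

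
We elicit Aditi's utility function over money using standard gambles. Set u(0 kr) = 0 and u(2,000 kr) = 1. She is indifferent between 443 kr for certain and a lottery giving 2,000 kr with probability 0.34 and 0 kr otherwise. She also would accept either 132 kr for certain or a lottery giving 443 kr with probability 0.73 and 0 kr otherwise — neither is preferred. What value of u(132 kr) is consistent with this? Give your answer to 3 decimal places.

0.248

From the first indifference, u(443 kr) = 0.34·u(2,000 kr) + 0.66·u(0 kr) = 0.34·1 + 0.66·0 = 0.34.
Chaining: u(132 kr) = 0.73·0.34 + 0.27·0.00 = 0.2482.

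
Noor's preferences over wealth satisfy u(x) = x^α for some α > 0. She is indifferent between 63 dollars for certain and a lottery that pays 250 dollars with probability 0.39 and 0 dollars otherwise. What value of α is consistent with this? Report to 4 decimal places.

α ≈ 0.6832

Since u(0) = 0, the lottery's EU is 0.39·250^α.
Indifference: 63^α = 0.39·250^α, so (63/250)^α = 0.39.
α = ln(0.39) / ln(63/250) = -0.9416085/-1.3783262 ≈ 0.6832.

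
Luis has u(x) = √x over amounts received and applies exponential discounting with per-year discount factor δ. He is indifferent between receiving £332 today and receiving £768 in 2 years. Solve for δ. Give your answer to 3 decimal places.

The payoff in 2 years is discounted by δ^2, so u(332) = δ^2·u(768) and δ^2 = u(332)/u(768).
Since u(x) = √x, δ^2 = √(332/768) = 0.65749.
Hence δ = (0.65749)^(1/2) = 0.81086.

δ ≈ 0.811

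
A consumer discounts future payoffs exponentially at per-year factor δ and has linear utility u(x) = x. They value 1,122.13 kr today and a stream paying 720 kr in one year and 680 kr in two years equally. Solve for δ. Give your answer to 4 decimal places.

δ ≈ 0.8600

The stream is worth 720δ + 680δ² today, so 720δ + 680δ² = 1122.13.
So 680δ² + 720δ − 1122.13 = 0.
δ = (−720 + √(720² + 4·680·1122.13)) / (2·680) = (−720 + √3570593.60) / 1360 ≈ 0.8600.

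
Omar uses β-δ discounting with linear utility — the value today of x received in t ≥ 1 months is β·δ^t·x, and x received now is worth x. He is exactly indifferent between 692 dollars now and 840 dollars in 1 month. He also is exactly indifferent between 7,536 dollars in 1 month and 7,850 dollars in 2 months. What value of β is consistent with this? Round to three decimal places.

Both payoffs in the second observation are in the future, so β drops out: δ^1·7536 = δ^2·7850 ⇒ δ = 7536/7850 = 0.96000.
Substituting δ into 692 = β·δ·840: β = 692/(806.400) ≈ 0.858.

β ≈ 0.858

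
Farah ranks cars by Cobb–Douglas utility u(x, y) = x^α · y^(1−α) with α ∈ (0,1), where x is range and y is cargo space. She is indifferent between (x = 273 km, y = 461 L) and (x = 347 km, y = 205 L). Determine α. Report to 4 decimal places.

α ≈ 0.7716

Set the two utilities equal: 273^α·461^(1−α) = 347^α·205^(1−α).
Rearrange to (273/347)^α = (205/461)^(1−α) and take logs: α·-0.2398530 = (1−α)·-0.8103881.
Thus α·(-1.0502411) = -0.8103881, so α = -0.8103881/-1.0502411 ≈ 0.7716.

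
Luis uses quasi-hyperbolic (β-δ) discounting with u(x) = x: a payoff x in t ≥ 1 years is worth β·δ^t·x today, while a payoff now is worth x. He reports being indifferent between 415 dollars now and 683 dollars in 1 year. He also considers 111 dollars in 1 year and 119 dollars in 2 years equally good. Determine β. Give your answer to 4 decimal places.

β ≈ 0.6514

Both payoffs in the second observation are in the future, so β drops out: δ^1·111 = δ^2·119 ⇒ δ = 111/119 = 0.93277.
Substituting δ into 415 = β·δ·683: β = 415/(637.084) ≈ 0.6514.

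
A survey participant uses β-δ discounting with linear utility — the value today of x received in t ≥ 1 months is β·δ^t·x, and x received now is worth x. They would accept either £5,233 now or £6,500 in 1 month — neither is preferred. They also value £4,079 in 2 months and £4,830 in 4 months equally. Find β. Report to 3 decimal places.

β ≈ 0.876

The second indifference involves only future payoffs, so β cancels: β·δ^2·4079 = β·δ^4·4830, giving δ^2 = 4079/4830 = 0.84451, so δ = 0.91897.
The first indifference: 5233 = β·δ·6500, so β = 5233/(δ·6500) = 5233/(0.91897·6500) ≈ 0.876.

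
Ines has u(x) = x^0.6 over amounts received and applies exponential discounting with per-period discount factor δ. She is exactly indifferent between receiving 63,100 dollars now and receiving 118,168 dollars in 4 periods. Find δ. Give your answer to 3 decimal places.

δ ≈ 0.910

Equating discounted utilities: u(63100) = δ^4·u(118168) ⇒ δ^4 = u(63100)/u(118168).
With u(x) = x^0.6: δ^4 = 63100^0.6/118168^0.6 = (63100/118168)^0.6 = 0.68631.
So δ = 0.68631^(1/4) ≈ 0.910.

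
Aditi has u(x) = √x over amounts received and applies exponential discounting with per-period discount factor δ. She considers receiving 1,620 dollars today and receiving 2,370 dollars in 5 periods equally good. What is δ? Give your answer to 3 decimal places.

δ ≈ 0.963

The payoff in 5 periods is discounted by δ^5, so u(1620) = δ^5·u(2370) and δ^5 = u(1620)/u(2370).
Since u(x) = √x, δ^5 = √(1620/2370) = 0.82677.
So δ = 0.82677^(1/5) ≈ 0.963.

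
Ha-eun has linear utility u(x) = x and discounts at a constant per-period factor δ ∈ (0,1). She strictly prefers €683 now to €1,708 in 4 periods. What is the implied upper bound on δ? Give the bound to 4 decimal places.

Comparing present values: 683 > δ^4·1708.
Dividing by 1708: δ^4 < 0.39988. Both sides are positive, so the 4th root keeps the direction.
δ < (683/1708)^(1/4) ≈ 0.7952.

δ < 0.7952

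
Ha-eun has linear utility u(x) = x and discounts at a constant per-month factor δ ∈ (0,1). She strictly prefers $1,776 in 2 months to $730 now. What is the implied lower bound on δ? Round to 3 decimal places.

Under u(x) = x this choice says 730 < δ^2·1776.
So δ^2 > 730/1776 = 0.41104; taking the square root of both positive sides preserves the inequality.
δ > (730/1776)^(1/2) ≈ 0.641.

δ > 0.641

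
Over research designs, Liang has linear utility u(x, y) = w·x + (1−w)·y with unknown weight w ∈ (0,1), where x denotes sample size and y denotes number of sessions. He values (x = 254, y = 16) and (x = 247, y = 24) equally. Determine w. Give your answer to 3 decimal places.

w = 0.533

u(254,16) = u(247,24) means w·254 + (1−w)·16 = w·247 + (1−w)·24.
Rearranging, 7·w − 8·(1−w) = 0.
So w/(1−w) = 8/7 = 1.1429, giving w = 8/(7+8) = 0.533.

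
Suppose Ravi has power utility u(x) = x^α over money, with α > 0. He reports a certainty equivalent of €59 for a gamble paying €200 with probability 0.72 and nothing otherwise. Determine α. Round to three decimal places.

Since u(0) = 0, the lottery's EU is 0.72·200^α.
Indifference: 59^α = 0.72·200^α, so (59/200)^α = 0.72.
Taking logs: α·ln(59/200) = ln(0.72), so α = -0.328504 / -1.220780 ≈ 0.269.

α ≈ 0.269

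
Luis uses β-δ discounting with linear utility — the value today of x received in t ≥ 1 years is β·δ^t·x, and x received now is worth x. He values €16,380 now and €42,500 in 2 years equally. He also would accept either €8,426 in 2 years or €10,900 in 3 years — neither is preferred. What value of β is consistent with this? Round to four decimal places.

The second indifference involves only future payoffs, so β cancels: β·δ^2·8426 = β·δ^3·10900, giving δ = 8426/10900 = 0.77303.
Now use the now-vs-future pair: 16380 = β·δ^2·42500 gives β = 16380/(0.59757·42500) ≈ 0.6450.

β ≈ 0.6450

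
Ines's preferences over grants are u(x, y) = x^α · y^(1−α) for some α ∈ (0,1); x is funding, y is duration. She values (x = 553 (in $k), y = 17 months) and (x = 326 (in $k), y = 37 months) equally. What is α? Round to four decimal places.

α ≈ 0.5954

Set the two utilities equal: 553^α·17^(1−α) = 326^α·37^(1−α).
Rearrange to (553/326)^α = (37/17)^(1−α) and take logs: α·0.5284606 = (1−α)·0.7777046.
So α/(1−α) = (0.7777046)/(0.5284606) = 1.4716416, and α = 1.4716416/2.4716416 ≈ 0.5954.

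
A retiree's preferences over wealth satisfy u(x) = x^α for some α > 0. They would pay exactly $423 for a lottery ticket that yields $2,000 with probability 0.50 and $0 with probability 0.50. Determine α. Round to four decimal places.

EU(lottery) = 0.50·2000^α + 0.50·0 = 0.50·2000^α.
Indifference: 423^α = 0.50·2000^α, so (423/2000)^α = 0.50.
Take logs: α = ln 0.50 / ln(423/2000) ≈ 0.446176.

α ≈ 0.4462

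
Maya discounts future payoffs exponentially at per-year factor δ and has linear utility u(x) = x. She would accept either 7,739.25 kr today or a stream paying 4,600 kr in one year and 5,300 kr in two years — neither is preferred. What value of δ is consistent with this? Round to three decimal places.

Equating present values: 7739.25 = 4600δ + 5300δ².
That is, 5300δ² + 4600δ − 7739.25 = 0, a quadratic in δ.
By the quadratic formula (taking the positive root), δ = (−4600 + √185232100.00) / 10600 ≈ 0.850.

δ ≈ 0.850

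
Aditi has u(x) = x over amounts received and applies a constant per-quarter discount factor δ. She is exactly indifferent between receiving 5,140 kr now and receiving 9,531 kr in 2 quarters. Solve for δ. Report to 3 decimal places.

δ ≈ 0.734

Indifference means u(5140) = δ^2 · u(9531), so δ^2 = u(5140)/u(9531).
With u(x) = x: δ^2 = 5140/9531 = 0.53929.
Hence δ = (0.53929)^(1/2) = 0.73437.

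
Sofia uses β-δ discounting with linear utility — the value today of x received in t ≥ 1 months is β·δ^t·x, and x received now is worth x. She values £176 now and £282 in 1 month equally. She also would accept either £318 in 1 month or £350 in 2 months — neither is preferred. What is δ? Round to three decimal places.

Both payoffs in the second observation are in the future, so β drops out: δ^1·318 = δ^2·350 ⇒ δ = 318/350 = 0.90857.

δ ≈ 0.909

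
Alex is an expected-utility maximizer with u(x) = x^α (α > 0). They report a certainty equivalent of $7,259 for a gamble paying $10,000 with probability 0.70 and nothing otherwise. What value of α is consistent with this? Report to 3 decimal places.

α ≈ 1.113

Since u(0) = 0, the lottery's EU is 0.70·10000^α.
Equating: 7259^α = 0.70·10000^α, i.e. 0.7259^α = 0.70.
α = ln(0.70) / ln(7259/10000) = -0.356675/-0.320343 ≈ 1.113.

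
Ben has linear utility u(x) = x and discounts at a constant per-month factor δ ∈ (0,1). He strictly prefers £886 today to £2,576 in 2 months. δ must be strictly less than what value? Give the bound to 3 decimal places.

Under u(x) = x this choice says 886 > δ^2·2576.
Hence δ^2 < 886/2576 = 0.34394, and x ↦ x^(1/2) is increasing on (0,∞).
δ < 0.34394^(1/2) = 0.586.

δ < 0.586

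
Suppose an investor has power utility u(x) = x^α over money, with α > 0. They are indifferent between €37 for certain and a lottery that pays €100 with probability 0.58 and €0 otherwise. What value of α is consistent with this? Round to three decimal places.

EU(lottery) = 0.58·100^α + 0.42·0 = 0.58·100^α.
Setting u(37) equal to that: 37^α = 0.58·100^α ⇒ (37/100)^α = 0.58.
Taking logs: α·ln(37/100) = ln(0.58), so α = -0.544727 / -0.994252 ≈ 0.548.

α ≈ 0.548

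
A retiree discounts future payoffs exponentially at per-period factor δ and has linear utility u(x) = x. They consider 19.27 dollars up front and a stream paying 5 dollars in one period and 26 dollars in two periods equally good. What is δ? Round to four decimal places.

Equating present values: 19.27 = 5δ + 26δ².
So 26δ² + 5δ − 19.27 = 0.
δ = (−5 + √(5² + 4·26·19.27)) / (2·26) = (−5 + √2029.08) / 52 ≈ 0.7701.

δ ≈ 0.7701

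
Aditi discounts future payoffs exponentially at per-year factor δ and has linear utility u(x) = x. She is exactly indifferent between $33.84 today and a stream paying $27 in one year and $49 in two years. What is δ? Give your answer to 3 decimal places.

The stream is worth 27δ + 49δ² today, so 27δ + 49δ² = 33.84.
So 49δ² + 27δ − 33.84 = 0.
By the quadratic formula (taking the positive root), δ = (−27 + √7361.64) / 98 ≈ 0.600.

δ ≈ 0.600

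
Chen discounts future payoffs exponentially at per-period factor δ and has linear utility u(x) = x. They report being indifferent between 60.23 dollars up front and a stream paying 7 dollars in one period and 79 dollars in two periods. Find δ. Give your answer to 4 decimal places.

Equating present values: 60.23 = 7δ + 79δ².
Rearranged: 79δ² + 7δ − 60.23 = 0.
By the quadratic formula (taking the positive root), δ = (−7 + √19081.68) / 158 ≈ 0.8300.

δ ≈ 0.8300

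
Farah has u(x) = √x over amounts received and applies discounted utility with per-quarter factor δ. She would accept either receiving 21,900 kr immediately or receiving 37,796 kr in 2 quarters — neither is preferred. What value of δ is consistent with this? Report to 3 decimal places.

δ ≈ 0.872

The payoff in 2 quarters is discounted by δ^2, so u(21900) = δ^2·u(37796) and δ^2 = u(21900)/u(37796).
Since u(x) = √x, δ^2 = √(21900/37796) = 0.76120.
So δ = 0.76120^(1/2) ≈ 0.872.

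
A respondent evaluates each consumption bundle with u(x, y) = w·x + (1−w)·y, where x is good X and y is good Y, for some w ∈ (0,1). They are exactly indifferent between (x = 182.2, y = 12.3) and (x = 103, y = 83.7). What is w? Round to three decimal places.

w = 0.474

u(182.2,12.3) = u(103,83.7) means w·182.2 + (1−w)·12.3 = w·103 + (1−w)·83.7.
w·(182.2−103) = (1−w)·(83.7−12.3), i.e. w·79.2 = (1−w)·71.4.
So w/(1−w) = 71.4/79.2 = 0.9015, giving w = 71.4/(79.2+71.4) = 0.474.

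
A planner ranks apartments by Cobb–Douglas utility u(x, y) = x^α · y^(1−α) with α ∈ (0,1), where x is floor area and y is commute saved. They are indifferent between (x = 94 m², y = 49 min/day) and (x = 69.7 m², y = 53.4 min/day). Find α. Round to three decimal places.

α ≈ 0.223

The Cobb–Douglas utilities coincide, so 94^α·49^(1−α) = 69.7^α·53.4^(1−α).
(94/69.7)^α = (53.4/49)^(1−α); take logs: α·ln(94/69.7) = (1−α)·ln(53.4/49), i.e. α·0.299094 = (1−α)·0.085990.
So α/(1−α) = (0.085990)/(0.299094) = 0.287502, and α = 0.287502/1.287502 ≈ 0.223.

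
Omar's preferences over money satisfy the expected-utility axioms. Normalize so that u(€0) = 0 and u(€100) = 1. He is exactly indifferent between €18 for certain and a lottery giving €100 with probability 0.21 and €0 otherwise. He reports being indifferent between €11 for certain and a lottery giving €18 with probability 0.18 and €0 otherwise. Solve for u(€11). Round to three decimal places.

0.038

From the first indifference, u(€18) = 0.21·u(€100) + 0.79·u(€0) = 0.21·1 + 0.79·0 = 0.21.
Chaining: u(€11) = 0.18·0.21 + 0.82·0.00 = 0.0378.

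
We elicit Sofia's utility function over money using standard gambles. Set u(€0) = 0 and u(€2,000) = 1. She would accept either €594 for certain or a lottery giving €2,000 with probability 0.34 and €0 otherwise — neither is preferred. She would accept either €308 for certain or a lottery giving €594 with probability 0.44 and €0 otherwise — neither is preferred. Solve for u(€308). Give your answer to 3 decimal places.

0.150

First, u(€594) = 0.34·u(€2,000) + 0.66·u(€0) = 0.34.
Then u(€308) = 0.44·u(€594) + 0.56·u(€0) = 0.44·0.34 + 0.56·0.00 = 0.1496.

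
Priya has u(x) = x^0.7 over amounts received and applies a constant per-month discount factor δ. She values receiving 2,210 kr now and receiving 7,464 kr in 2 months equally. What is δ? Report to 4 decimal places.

δ ≈ 0.6531

Indifference means u(2210) = δ^2 · u(7464), so δ^2 = u(2210)/u(7464).
With u(x) = x^0.7: δ^2 = 2210^0.7/7464^0.7 = (2210/7464)^0.7 = 0.42657.
Hence δ = (0.42657)^(1/2) = 0.653126.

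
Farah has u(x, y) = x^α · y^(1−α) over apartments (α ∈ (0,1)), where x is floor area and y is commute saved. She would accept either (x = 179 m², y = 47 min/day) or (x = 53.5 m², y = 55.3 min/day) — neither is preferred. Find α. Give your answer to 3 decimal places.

Set the two utilities equal: 179^α·47^(1−α) = 53.5^α·55.3^(1−α).
Rearrange to (179/53.5)^α = (55.3/47)^(1−α) and take logs: α·1.207704 = (1−α)·0.162625.
So α/(1−α) = (0.162625)/(1.207704) = 0.134656, and α = 0.134656/1.134656 ≈ 0.119.

α ≈ 0.119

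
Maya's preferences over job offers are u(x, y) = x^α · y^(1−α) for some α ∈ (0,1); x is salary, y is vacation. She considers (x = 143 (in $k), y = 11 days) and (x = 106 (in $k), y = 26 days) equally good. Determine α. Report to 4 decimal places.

The Cobb–Douglas utilities coincide, so 143^α·11^(1−α) = 106^α·26^(1−α).
(143/106)^α = (26/11)^(1−α); take logs: α·ln(143/106) = (1−α)·ln(26/11), i.e. α·0.2994055 = (1−α)·0.8602013.
With A = 0.2994055 and B = 0.8602013: α·A = (1−α)·B, so α = B/(A+B) = 0.8602013/1.1596068 ≈ 0.7418.

α ≈ 0.7418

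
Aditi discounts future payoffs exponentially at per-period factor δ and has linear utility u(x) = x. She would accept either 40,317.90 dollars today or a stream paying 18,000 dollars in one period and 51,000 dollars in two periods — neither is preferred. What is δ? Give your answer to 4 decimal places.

δ ≈ 0.7300

Present value of the stream is 18000·δ + 51000·δ². Indifference gives 18000δ + 51000δ² = 40317.90.
Rearranged: 51000δ² + 18000δ − 40317.90 = 0.
δ = (−18000 + √(18000² + 4·51000·40317.90)) / (2·51000) = (−18000 + √8548851600.00) / 102000 ≈ 0.7300.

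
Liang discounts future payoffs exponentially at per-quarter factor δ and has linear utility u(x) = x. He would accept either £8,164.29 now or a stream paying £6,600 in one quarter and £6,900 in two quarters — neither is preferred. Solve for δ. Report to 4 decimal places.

δ ≈ 0.7100

Equating present values: 8164.29 = 6600δ + 6900δ².
That is, 6900δ² + 6600δ − 8164.29 = 0, a quadratic in δ.
δ = (−6600 + √(6600² + 4·6900·8164.29)) / (2·6900) = (−6600 + √268894404.00) / 13800 ≈ 0.7100.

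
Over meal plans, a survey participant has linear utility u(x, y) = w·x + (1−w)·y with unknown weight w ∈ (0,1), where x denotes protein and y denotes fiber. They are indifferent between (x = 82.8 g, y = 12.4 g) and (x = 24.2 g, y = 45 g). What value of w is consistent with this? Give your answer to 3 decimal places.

u(82.8,12.4) = u(24.2,45) means w·82.8 + (1−w)·12.4 = w·24.2 + (1−w)·45.
Collecting terms: w·58.6 = (1−w)·32.6.
The marginal rate of substitution is 32.6/58.6, so w = 32.6/(58.6+32.6) = 0.357.

w = 0.357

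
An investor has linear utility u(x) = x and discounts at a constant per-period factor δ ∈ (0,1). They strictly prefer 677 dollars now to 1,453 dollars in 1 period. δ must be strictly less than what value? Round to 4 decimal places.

δ < 0.4659

The preference means 677 > δ·1453.
Dividing through by 1453 gives δ < 0.46593.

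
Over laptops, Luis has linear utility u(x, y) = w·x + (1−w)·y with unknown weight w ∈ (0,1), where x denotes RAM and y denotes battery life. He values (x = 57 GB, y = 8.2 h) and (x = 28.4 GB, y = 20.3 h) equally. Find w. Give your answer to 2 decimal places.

w = 0.30

u(57,8.2) = u(28.4,20.3) means w·57 + (1−w)·8.2 = w·28.4 + (1−w)·20.3.
Rearranging, 28.6·w − 12.1·(1−w) = 0.
Hence w = 12.1/(28.6+12.1) = 12.1/40.7 = 0.30.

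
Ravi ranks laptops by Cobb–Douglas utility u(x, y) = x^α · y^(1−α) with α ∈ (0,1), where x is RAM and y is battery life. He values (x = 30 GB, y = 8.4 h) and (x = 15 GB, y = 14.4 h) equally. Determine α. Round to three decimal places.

Set the two utilities equal: 30^α·8.4^(1−α) = 15^α·14.4^(1−α).
(30/15)^α = (14.4/8.4)^(1−α); take logs: α·ln(30/15) = (1−α)·ln(14.4/8.4), i.e. α·0.693147 = (1−α)·0.538997.
So α/(1−α) = (0.538997)/(0.693147) = 0.777609, and α = 0.777609/1.777609 ≈ 0.437.

α ≈ 0.437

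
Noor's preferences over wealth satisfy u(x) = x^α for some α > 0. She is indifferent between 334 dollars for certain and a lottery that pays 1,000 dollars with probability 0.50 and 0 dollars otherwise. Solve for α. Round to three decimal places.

α ≈ 0.632

Since u(0) = 0, the lottery's EU is 0.50·1000^α.
Indifference: 334^α = 0.50·1000^α, so (334/1000)^α = 0.50.
Take logs: α = ln 0.50 / ln(334/1000) ≈ 0.63208.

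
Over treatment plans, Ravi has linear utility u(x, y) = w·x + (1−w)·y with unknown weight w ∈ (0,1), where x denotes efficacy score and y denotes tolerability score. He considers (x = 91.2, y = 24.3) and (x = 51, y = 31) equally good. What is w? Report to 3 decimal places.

Indifference: w·91.2 + (1−w)·24.3 = w·51 + (1−w)·31.
Collecting terms: w·40.2 = (1−w)·6.7.
Hence w = 6.7/(40.2+6.7) = 6.7/46.9 = 0.143.

w = 0.143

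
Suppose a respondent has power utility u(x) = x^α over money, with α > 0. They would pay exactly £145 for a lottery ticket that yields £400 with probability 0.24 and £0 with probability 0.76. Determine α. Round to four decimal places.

Since u(0) = 0, the lottery's EU is 0.24·400^α.
Equating: 145^α = 0.24·400^α, i.e. 0.3625^α = 0.24.
Take logs: α = ln 0.24 / ln(145/400) ≈ 1.406399.

α ≈ 1.4064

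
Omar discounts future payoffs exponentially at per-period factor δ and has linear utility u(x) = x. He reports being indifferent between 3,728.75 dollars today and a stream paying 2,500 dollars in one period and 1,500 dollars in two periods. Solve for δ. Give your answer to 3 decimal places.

Present value of the stream is 2500·δ + 1500·δ². Indifference gives 2500δ + 1500δ² = 3728.75.
That is, 1500δ² + 2500δ − 3728.75 = 0, a quadratic in δ.
The positive root is δ = [−2500 + √(2500² + 4·1500·3728.75)] / (2·1500) = (−2500 + 5350.000)/3000 ≈ 0.950.

δ ≈ 0.950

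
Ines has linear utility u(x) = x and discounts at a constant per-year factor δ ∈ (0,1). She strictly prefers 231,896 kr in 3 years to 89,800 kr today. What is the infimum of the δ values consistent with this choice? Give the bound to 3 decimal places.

δ > 0.729

Under u(x) = x this choice says 89800 < δ^3·231896.
Dividing by 231896: δ^3 > 0.38724. Both sides are positive, so the cube root keeps the direction.
δ > (89800/231896)^(1/3) ≈ 0.729.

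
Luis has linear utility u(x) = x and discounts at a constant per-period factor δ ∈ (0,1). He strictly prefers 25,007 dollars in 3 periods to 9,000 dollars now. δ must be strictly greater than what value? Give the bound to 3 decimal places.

Comparing present values: 9000 < δ^3·25007.
So δ^3 > 9000/25007 = 0.35990; taking the cube root of both positive sides preserves the inequality.
δ > 0.35990^(1/3) = 0.711.

δ > 0.711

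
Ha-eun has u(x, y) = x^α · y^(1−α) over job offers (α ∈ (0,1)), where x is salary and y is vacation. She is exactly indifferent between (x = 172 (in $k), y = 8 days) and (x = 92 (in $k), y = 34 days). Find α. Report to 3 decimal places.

α ≈ 0.698

Set the two utilities equal: 172^α·8^(1−α) = 92^α·34^(1−α).
Taking logs: α·ln 172 + (1−α)·ln 8 = α·ln 92 + (1−α)·ln 34, i.e. α·0.625706 = (1−α)·1.446919.
So α/(1−α) = (1.446919)/(0.625706) = 2.312458, and α = 2.312458/3.312458 ≈ 0.698.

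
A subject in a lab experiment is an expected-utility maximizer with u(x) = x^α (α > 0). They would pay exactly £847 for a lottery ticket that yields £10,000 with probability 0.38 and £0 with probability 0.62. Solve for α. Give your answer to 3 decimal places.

The lottery's expected utility is 0.38·u(10000) + 0.62·u(0) = 0.38·10000^α (since u(0) = 0 for α > 0).
Indifference: 847^α = 0.38·10000^α, so (847/10000)^α = 0.38.
α = ln(0.38) / ln(847/10000) = -0.967584/-2.468640 ≈ 0.392.

α ≈ 0.392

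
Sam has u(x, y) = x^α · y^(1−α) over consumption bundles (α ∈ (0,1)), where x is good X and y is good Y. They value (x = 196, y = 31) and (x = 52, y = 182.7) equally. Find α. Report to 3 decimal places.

α ≈ 0.572

Set the two utilities equal: 196^α·31^(1−α) = 52^α·182.7^(1−α).
(196/52)^α = (182.7/31)^(1−α); take logs: α·ln(196/52) = (1−α)·ln(182.7/31), i.e. α·1.326871 = (1−α)·1.773858.
With A = 1.326871 and B = 1.773858: α·A = (1−α)·B, so α = B/(A+B) = 1.773858/3.100729 ≈ 0.572.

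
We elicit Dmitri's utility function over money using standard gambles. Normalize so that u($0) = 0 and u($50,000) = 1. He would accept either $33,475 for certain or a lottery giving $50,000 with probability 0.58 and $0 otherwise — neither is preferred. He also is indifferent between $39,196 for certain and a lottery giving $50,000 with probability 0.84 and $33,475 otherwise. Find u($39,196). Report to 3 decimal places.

The first gamble pins u($33,475): it must equal 0.58·1 + 0.42·0 = 0.58.
Then u($39,196) = 0.84·u($50,000) + 0.16·u($33,475) = 0.84·1.00 + 0.16·0.58 = 0.9328.

0.933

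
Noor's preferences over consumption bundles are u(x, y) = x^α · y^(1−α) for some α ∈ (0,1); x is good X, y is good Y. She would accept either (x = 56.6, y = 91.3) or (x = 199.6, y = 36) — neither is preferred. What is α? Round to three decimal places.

α ≈ 0.425

Set the two utilities equal: 56.6^α·91.3^(1−α) = 199.6^α·36^(1−α).
(56.6/199.6)^α = (36/91.3)^(1−α); take logs: α·ln(56.6/199.6) = (1−α)·ln(36/91.3), i.e. α·-1.260306 = (1−α)·-0.930632.
Thus α·(-2.190938) = -0.930632, so α = -0.930632/-2.190938 ≈ 0.425.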